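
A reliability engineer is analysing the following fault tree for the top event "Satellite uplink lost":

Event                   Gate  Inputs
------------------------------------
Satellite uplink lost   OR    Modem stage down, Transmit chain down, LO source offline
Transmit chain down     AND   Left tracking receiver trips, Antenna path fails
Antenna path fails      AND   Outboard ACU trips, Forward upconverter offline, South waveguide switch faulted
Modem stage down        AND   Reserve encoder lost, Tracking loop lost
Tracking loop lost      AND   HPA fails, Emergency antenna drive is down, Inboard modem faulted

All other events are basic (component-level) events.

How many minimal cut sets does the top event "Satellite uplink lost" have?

3

Tracking loop lost [AND]: one cut set from each child combined → 1 × 1 × 1 = 1 cut set(s).
Modem stage down [AND]: one cut set from each child combined → 1 × 1 = 1 cut set(s).
Antenna path fails [AND]: one cut set from each child combined → 1 × 1 × 1 = 1 cut set(s).
Transmit chain down [AND]: one cut set from each child combined → 1 × 1 = 1 cut set(s).
Satellite uplink lost [OR]: union of children's cut sets → 3 cut set(s).
Minimal cut sets: {Emergency antenna drive is down, HPA fails, Inboard modem faulted, Reserve encoder lost}; {Forward upconverter offline, Left tracking receiver trips, Outboard ACU trips, South waveguide switch faulted}; {LO source offline}.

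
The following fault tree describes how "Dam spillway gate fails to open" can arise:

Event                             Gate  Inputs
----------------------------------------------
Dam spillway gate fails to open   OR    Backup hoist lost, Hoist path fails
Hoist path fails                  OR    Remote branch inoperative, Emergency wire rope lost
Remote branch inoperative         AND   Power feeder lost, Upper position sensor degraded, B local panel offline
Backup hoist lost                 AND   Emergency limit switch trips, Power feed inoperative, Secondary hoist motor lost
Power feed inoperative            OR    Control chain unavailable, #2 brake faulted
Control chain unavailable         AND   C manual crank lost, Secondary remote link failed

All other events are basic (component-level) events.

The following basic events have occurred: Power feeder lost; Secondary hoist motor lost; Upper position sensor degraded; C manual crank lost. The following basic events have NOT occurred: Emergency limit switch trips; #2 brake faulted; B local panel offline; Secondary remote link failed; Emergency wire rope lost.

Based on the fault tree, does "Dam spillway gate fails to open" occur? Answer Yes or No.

Control chain unavailable [AND]: C manual crank lost=occurs, Secondary remote link failed=not → not all inputs occur → does not occur.
Power feed inoperative [OR]: Control chain unavailable=not, #2 brake faulted=not → no input occurs → does not occur.
Backup hoist lost [AND]: Emergency limit switch trips=not, Power feed inoperative=not, Secondary hoist motor lost=occurs → not all inputs occur → does not occur.
Remote branch inoperative [AND]: Power feeder lost=occurs, Upper position sensor degraded=occurs, B local panel offline=not → not all inputs occur → does not occur.
Hoist path fails [OR]: Remote branch inoperative=not, Emergency wire rope lost=not → no input occurs → does not occur.
Dam spillway gate fails to open [OR]: Backup hoist lost=not, Hoist path fails=not → no input occurs → does not occur.

No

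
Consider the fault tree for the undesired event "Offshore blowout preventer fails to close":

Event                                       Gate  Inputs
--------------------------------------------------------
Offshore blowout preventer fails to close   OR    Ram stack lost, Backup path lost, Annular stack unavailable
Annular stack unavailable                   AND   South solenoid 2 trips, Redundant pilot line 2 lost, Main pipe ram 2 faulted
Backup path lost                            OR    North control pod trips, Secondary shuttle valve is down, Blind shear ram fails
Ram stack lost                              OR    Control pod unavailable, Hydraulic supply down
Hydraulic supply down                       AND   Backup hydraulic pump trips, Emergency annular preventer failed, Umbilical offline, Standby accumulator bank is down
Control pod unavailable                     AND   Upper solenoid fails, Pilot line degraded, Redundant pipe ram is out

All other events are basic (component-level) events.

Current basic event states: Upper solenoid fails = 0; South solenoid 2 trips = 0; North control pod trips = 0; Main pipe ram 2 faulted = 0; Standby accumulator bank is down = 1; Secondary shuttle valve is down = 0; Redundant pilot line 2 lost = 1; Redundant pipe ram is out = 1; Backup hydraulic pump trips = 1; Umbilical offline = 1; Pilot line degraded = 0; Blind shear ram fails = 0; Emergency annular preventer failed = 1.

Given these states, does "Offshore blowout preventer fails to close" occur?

Yes

Control pod unavailable [AND]: Upper solenoid fails=not, Pilot line degraded=not, Redundant pipe ram is out=occurs → not all inputs occur → does not occur.
Hydraulic supply down [AND]: Backup hydraulic pump trips=occurs, Emergency annular preventer failed=occurs, Umbilical offline=occurs, Standby accumulator bank is down=occurs → all inputs occur → occurs.
Ram stack lost [OR]: Control pod unavailable=not, Hydraulic supply down=occurs → at least one input occurs → occurs.
Backup path lost [OR]: North control pod trips=not, Secondary shuttle valve is down=not, Blind shear ram fails=not → no input occurs → does not occur.
Annular stack unavailable [AND]: South solenoid 2 trips=not, Redundant pilot line 2 lost=occurs, Main pipe ram 2 faulted=not → not all inputs occur → does not occur.
Offshore blowout preventer fails to close [OR]: Ram stack lost=occurs, Backup path lost=not, Annular stack unavailable=not → at least one input occurs → occurs.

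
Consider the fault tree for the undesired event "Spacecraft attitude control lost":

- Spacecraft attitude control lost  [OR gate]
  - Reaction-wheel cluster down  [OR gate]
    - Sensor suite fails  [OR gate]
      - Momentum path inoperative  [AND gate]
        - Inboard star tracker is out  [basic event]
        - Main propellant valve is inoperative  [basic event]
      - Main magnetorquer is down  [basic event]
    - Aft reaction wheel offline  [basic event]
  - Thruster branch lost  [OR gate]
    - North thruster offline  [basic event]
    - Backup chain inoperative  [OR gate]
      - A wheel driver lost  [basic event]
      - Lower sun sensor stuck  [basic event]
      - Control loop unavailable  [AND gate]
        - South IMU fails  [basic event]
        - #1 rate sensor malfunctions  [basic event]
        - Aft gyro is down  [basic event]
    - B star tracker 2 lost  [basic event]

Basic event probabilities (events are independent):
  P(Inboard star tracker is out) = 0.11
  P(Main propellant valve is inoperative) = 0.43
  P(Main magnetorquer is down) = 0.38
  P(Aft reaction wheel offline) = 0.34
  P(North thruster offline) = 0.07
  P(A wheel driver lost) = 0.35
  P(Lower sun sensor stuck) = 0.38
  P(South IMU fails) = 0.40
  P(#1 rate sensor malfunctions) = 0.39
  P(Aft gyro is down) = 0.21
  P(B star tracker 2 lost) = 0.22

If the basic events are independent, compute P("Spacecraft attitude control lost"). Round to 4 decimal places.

P(Momentum path inoperative) [AND] = 0.11 × 0.43 = 0.047300
P(Sensor suite fails) [OR] = 1 − (1−0.047300) × (1−0.38) = 0.409326
P(Reaction-wheel cluster down) [OR] = 1 − (1−0.409326) × (1−0.34) = 0.610155
P(Control loop unavailable) [AND] = 0.40 × 0.39 × 0.21 = 0.032760
P(Backup chain inoperative) [OR] = 1 − (1−0.35) × (1−0.38) × (1−0.032760) = 0.610202
P(Thruster branch lost) [OR] = 1 − (1−0.07) × (1−0.610202) × (1−0.22) = 0.717241
P(Spacecraft attitude control lost) [OR] = 1 − (1−0.610155) × (1−0.717241) = 0.889768
Rounded to 4 decimal places: P(Spacecraft attitude control lost) ≈ 0.8898.

0.8898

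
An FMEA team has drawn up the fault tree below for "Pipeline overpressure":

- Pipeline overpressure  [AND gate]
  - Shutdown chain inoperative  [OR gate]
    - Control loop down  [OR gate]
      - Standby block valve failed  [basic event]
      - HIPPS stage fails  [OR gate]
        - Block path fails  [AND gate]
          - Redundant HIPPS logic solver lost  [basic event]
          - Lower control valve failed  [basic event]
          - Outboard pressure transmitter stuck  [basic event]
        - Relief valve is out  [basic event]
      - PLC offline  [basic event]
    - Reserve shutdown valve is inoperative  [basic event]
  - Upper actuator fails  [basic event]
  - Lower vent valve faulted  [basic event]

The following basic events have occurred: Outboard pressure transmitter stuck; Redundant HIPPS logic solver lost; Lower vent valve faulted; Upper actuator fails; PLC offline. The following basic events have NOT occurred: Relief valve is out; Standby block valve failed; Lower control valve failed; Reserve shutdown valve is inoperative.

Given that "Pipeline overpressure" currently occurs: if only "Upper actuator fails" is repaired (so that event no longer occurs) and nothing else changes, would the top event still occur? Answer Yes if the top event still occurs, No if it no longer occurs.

Counterfactual: set "Upper actuator fails" to not occurred.
Block path fails [AND]: Redundant HIPPS logic solver lost=occurs, Lower control valve failed=not, Outboard pressure transmitter stuck=occurs → not all inputs occur → does not occur.
HIPPS stage fails [OR]: Block path fails=not, Relief valve is out=not → no input occurs → does not occur.
Control loop down [OR]: Standby block valve failed=not, HIPPS stage fails=not, PLC offline=occurs → at least one input occurs → occurs.
Shutdown chain inoperative [OR]: Control loop down=occurs, Reserve shutdown valve is inoperative=not → at least one input occurs → occurs.
Pipeline overpressure [AND]: Shutdown chain inoperative=occurs, Upper actuator fails=not, Lower vent valve faulted=occurs → not all inputs occur → does not occur.

No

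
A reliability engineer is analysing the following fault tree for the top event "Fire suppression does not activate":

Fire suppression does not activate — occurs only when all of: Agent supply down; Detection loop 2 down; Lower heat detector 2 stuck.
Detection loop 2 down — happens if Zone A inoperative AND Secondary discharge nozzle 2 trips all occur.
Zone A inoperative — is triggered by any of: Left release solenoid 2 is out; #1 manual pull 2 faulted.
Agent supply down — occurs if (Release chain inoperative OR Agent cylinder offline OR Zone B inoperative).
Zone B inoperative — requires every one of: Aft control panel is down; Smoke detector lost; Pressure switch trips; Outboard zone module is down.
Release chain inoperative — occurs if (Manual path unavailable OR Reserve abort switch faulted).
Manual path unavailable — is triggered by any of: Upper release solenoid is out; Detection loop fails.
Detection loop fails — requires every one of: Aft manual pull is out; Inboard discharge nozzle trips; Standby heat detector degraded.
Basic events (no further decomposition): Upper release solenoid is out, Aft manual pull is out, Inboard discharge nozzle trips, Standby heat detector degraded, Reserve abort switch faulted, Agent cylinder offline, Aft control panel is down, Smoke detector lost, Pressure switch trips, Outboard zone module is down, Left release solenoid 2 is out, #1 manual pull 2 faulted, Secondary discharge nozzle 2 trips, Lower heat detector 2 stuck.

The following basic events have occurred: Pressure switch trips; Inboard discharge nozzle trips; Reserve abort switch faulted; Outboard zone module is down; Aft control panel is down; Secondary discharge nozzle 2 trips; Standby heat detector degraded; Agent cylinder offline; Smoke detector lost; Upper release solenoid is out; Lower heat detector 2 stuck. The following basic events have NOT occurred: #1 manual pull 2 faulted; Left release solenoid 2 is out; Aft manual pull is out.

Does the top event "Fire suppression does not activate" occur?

No

Detection loop fails [AND]: Aft manual pull is out=not, Inboard discharge nozzle trips=occurs, Standby heat detector degraded=occurs → not all inputs occur → does not occur.
Manual path unavailable [OR]: Upper release solenoid is out=occurs, Detection loop fails=not → at least one input occurs → occurs.
Release chain inoperative [OR]: Manual path unavailable=occurs, Reserve abort switch faulted=occurs → at least one input occurs → occurs.
Zone B inoperative [AND]: Aft control panel is down=occurs, Smoke detector lost=occurs, Pressure switch trips=occurs, Outboard zone module is down=occurs → all inputs occur → occurs.
Agent supply down [OR]: Release chain inoperative=occurs, Agent cylinder offline=occurs, Zone B inoperative=occurs → at least one input occurs → occurs.
Zone A inoperative [OR]: Left release solenoid 2 is out=not, #1 manual pull 2 faulted=not → no input occurs → does not occur.
Detection loop 2 down [AND]: Zone A inoperative=not, Secondary discharge nozzle 2 trips=occurs → not all inputs occur → does not occur.
Fire suppression does not activate [AND]: Agent supply down=occurs, Detection loop 2 down=not, Lower heat detector 2 stuck=occurs → not all inputs occur → does not occur.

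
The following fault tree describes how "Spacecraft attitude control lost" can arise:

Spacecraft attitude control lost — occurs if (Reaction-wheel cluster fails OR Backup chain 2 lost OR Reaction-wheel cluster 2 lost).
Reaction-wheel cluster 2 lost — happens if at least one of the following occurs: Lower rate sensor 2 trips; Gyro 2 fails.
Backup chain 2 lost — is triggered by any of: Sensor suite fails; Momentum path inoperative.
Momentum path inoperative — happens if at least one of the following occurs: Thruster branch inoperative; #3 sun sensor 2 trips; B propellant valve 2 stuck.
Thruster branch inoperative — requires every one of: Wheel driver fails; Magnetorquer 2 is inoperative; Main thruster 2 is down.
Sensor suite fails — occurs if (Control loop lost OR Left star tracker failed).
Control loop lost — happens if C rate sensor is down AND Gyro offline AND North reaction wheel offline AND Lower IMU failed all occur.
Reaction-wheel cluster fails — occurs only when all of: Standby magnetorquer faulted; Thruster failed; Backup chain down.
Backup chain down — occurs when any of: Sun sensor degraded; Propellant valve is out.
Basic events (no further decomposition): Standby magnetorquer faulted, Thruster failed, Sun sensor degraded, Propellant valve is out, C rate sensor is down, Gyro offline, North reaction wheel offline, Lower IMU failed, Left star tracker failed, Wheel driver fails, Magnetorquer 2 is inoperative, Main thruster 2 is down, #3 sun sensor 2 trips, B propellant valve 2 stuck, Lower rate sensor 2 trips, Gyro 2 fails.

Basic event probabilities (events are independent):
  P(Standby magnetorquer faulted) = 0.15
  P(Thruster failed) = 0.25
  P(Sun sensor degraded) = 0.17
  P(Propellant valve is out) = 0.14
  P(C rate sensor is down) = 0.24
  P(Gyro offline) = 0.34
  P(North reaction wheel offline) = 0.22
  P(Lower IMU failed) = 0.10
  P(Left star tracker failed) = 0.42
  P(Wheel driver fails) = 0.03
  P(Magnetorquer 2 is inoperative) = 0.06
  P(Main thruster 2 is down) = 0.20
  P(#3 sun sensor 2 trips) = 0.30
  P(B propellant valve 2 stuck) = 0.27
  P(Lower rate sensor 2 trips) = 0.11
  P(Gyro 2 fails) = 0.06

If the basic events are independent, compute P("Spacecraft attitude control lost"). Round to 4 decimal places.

P(Backup chain down) [OR] = 1 − (1−0.17) × (1−0.14) = 0.286200
P(Reaction-wheel cluster fails) [AND] = 0.15 × 0.25 × 0.286200 = 0.010733
P(Control loop lost) [AND] = 0.24 × 0.34 × 0.22 × 0.10 = 0.001795
P(Sensor suite fails) [OR] = 1 − (1−0.001795) × (1−0.42) = 0.421041
P(Thruster branch inoperative) [AND] = 0.03 × 0.06 × 0.20 = 0.000360
P(Momentum path inoperative) [OR] = 1 − (1−0.000360) × (1−0.30) × (1−0.27) = 0.489184
P(Backup chain 2 lost) [OR] = 1 − (1−0.421041) × (1−0.489184) = 0.704258
P(Reaction-wheel cluster 2 lost) [OR] = 1 − (1−0.11) × (1−0.06) = 0.163400
P(Spacecraft attitude control lost) [OR] = 1 − (1−0.010733) × (1−0.704258) × (1−0.163400) = 0.755238
Rounded to 4 decimal places: P(Spacecraft attitude control lost) ≈ 0.7552.

0.7552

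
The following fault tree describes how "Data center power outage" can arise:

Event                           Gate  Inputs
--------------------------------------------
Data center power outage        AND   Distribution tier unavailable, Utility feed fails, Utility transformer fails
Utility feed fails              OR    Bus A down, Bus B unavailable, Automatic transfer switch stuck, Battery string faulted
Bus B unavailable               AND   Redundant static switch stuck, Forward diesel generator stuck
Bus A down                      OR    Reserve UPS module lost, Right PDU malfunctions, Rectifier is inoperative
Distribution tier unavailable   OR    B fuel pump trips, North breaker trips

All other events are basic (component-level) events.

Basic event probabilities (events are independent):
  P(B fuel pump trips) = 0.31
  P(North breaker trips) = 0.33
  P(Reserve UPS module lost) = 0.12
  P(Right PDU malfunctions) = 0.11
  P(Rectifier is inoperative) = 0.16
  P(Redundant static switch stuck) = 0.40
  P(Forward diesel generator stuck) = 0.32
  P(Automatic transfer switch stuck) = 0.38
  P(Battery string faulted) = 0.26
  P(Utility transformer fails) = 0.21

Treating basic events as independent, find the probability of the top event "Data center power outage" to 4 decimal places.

P(Distribution tier unavailable) [OR] = 1 − (1−0.31) × (1−0.33) = 0.537700
P(Bus A down) [OR] = 1 − (1−0.12) × (1−0.11) × (1−0.16) = 0.342112
P(Bus B unavailable) [AND] = 0.40 × 0.32 = 0.128000
P(Utility feed fails) [OR] = 1 − (1−0.342112) × (1−0.128000) × (1−0.38) × (1−0.26) = 0.736796
P(Data center power outage) [AND] = 0.537700 × 0.736796 × 0.21 = 0.083197
Rounded to 4 decimal places: P(Data center power outage) ≈ 0.0832.

0.0832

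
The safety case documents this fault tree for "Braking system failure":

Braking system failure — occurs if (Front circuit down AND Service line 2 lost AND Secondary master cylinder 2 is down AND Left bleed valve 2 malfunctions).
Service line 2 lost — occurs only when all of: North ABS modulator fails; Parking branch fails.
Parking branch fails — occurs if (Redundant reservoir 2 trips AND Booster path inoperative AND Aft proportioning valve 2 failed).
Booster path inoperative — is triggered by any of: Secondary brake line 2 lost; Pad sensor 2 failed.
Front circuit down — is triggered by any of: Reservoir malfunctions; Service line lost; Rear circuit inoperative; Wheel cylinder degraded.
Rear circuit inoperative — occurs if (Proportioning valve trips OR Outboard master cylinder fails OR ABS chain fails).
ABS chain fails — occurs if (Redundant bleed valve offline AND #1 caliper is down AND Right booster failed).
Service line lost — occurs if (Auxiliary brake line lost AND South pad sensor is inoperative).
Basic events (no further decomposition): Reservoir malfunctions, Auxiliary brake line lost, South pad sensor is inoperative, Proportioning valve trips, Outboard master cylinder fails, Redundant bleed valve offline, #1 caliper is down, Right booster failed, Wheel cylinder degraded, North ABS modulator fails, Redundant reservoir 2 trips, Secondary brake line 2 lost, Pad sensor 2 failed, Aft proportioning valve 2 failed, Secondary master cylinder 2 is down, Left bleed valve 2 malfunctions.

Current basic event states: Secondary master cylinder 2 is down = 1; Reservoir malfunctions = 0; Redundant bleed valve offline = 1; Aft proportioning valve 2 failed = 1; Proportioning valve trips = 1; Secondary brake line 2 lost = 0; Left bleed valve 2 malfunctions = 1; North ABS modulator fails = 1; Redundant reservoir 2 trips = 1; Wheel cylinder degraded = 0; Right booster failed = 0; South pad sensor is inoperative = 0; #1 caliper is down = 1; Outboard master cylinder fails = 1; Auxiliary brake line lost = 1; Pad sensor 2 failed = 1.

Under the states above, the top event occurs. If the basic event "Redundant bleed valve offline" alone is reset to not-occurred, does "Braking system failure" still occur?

Yes

Counterfactual: set "Redundant bleed valve offline" to not occurred.
Service line lost [AND]: Auxiliary brake line lost=occurs, South pad sensor is inoperative=not → not all inputs occur → does not occur.
ABS chain fails [AND]: Redundant bleed valve offline=not, #1 caliper is down=occurs, Right booster failed=not → not all inputs occur → does not occur.
Rear circuit inoperative [OR]: Proportioning valve trips=occurs, Outboard master cylinder fails=occurs, ABS chain fails=not → at least one input occurs → occurs.
Front circuit down [OR]: Reservoir malfunctions=not, Service line lost=not, Rear circuit inoperative=occurs, Wheel cylinder degraded=not → at least one input occurs → occurs.
Booster path inoperative [OR]: Secondary brake line 2 lost=not, Pad sensor 2 failed=occurs → at least one input occurs → occurs.
Parking branch fails [AND]: Redundant reservoir 2 trips=occurs, Booster path inoperative=occurs, Aft proportioning valve 2 failed=occurs → all inputs occur → occurs.
Service line 2 lost [AND]: North ABS modulator fails=occurs, Parking branch fails=occurs → all inputs occur → occurs.
Braking system failure [AND]: Front circuit down=occurs, Service line 2 lost=occurs, Secondary master cylinder 2 is down=occurs, Left bleed valve 2 malfunctions=occurs → all inputs occur → occurs.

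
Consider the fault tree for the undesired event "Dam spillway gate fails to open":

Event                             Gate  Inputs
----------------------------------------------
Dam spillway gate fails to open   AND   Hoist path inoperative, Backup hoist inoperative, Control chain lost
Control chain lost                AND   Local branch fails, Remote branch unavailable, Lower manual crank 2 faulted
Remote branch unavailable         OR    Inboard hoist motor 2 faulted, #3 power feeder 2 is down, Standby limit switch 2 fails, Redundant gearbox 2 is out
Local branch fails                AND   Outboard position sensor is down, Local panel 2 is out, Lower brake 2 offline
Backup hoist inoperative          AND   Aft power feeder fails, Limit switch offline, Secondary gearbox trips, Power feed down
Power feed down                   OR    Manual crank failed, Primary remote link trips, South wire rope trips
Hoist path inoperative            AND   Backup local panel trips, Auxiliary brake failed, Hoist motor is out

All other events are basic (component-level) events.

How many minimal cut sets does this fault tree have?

12

Hoist path inoperative [AND]: one cut set from each child combined → 1 × 1 × 1 = 1 cut set(s).
Power feed down [OR]: union of children's cut sets → 3 cut set(s).
Backup hoist inoperative [AND]: one cut set from each child combined → 1 × 1 × 1 × 3 = 3 cut set(s).
Local branch fails [AND]: one cut set from each child combined → 1 × 1 × 1 = 1 cut set(s).
Remote branch unavailable [OR]: union of children's cut sets → 4 cut set(s).
Control chain lost [AND]: one cut set from each child combined → 1 × 4 × 1 = 4 cut set(s).
Dam spillway gate fails to open [AND]: one cut set from each child combined → 1 × 3 × 4 = 12 cut set(s).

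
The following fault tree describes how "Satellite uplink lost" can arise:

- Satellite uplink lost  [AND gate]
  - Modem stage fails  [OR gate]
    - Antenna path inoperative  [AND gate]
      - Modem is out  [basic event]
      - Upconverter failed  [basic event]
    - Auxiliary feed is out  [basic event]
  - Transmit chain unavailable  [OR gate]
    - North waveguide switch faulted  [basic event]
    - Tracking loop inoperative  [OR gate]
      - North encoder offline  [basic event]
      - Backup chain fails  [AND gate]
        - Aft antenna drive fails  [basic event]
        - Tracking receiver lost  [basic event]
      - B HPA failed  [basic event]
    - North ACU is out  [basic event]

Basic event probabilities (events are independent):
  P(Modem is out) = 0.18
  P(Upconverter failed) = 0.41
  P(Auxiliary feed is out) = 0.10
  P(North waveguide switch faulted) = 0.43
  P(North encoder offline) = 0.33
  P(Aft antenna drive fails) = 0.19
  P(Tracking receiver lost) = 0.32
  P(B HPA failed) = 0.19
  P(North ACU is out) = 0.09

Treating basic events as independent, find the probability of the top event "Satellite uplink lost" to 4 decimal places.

0.1224

P(Antenna path inoperative) [AND] = 0.18 × 0.41 = 0.073800
P(Modem stage fails) [OR] = 1 − (1−0.073800) × (1−0.10) = 0.166420
P(Backup chain fails) [AND] = 0.19 × 0.32 = 0.060800
P(Tracking loop inoperative) [OR] = 1 − (1−0.33) × (1−0.060800) × (1−0.19) = 0.490296
P(Transmit chain unavailable) [OR] = 1 − (1−0.43) × (1−0.490296) × (1−0.09) = 0.735617
P(Satellite uplink lost) [AND] = 0.166420 × 0.735617 = 0.122421
Rounded to 4 decimal places: P(Satellite uplink lost) ≈ 0.1224.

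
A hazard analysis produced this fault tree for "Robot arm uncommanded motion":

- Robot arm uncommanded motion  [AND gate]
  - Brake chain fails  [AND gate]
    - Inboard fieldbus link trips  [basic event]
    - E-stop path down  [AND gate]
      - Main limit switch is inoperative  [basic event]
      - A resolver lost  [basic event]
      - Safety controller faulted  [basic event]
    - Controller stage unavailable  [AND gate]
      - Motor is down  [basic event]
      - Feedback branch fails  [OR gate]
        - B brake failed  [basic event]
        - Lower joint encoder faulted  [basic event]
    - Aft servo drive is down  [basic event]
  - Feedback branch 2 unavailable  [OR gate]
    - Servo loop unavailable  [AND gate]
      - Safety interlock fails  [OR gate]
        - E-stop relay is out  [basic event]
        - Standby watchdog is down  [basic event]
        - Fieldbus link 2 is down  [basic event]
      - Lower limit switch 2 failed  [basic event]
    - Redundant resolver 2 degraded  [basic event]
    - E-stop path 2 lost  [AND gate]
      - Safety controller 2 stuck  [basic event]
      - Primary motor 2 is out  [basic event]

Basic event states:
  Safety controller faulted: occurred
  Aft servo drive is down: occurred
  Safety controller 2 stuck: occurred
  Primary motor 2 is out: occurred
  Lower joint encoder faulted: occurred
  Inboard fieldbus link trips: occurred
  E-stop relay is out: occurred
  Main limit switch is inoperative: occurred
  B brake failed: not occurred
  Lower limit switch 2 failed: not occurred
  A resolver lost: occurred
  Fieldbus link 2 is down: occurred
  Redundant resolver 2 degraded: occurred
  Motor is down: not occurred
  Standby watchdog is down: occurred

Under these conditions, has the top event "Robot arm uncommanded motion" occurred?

No

E-stop path down [AND]: Main limit switch is inoperative=occurs, A resolver lost=occurs, Safety controller faulted=occurs → all inputs occur → occurs.
Feedback branch fails [OR]: B brake failed=not, Lower joint encoder faulted=occurs → at least one input occurs → occurs.
Controller stage unavailable [AND]: Motor is down=not, Feedback branch fails=occurs → not all inputs occur → does not occur.
Brake chain fails [AND]: Inboard fieldbus link trips=occurs, E-stop path down=occurs, Controller stage unavailable=not, Aft servo drive is down=occurs → not all inputs occur → does not occur.
Safety interlock fails [OR]: E-stop relay is out=occurs, Standby watchdog is down=occurs, Fieldbus link 2 is down=occurs → at least one input occurs → occurs.
Servo loop unavailable [AND]: Safety interlock fails=occurs, Lower limit switch 2 failed=not → not all inputs occur → does not occur.
E-stop path 2 lost [AND]: Safety controller 2 stuck=occurs, Primary motor 2 is out=occurs → all inputs occur → occurs.
Feedback branch 2 unavailable [OR]: Servo loop unavailable=not, Redundant resolver 2 degraded=occurs, E-stop path 2 lost=occurs → at least one input occurs → occurs.
Robot arm uncommanded motion [AND]: Brake chain fails=not, Feedback branch 2 unavailable=occurs → not all inputs occur → does not occur.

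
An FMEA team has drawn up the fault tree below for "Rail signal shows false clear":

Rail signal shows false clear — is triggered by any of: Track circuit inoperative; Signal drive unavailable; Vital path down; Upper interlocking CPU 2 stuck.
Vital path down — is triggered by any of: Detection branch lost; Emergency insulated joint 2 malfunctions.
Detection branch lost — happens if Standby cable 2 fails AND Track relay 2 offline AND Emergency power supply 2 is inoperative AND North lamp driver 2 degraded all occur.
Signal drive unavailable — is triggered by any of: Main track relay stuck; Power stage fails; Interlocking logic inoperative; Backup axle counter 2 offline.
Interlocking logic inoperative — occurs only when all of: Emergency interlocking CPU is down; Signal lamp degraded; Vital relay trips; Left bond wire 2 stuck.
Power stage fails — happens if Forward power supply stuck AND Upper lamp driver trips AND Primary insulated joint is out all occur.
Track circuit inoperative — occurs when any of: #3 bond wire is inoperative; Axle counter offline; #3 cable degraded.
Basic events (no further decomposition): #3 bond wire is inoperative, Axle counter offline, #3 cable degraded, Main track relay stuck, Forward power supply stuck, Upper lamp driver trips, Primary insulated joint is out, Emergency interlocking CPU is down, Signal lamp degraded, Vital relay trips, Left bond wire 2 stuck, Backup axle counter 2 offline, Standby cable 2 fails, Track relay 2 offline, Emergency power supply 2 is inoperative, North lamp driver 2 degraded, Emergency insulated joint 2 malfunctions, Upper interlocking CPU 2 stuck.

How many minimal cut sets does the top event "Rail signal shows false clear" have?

10

Track circuit inoperative [OR]: union of children's cut sets → 3 cut set(s).
Power stage fails [AND]: one cut set from each child combined → 1 × 1 × 1 = 1 cut set(s).
Interlocking logic inoperative [AND]: one cut set from each child combined → 1 × 1 × 1 × 1 = 1 cut set(s).
Signal drive unavailable [OR]: union of children's cut sets → 4 cut set(s).
Detection branch lost [AND]: one cut set from each child combined → 1 × 1 × 1 × 1 = 1 cut set(s).
Vital path down [OR]: union of children's cut sets → 2 cut set(s).
Rail signal shows false clear [OR]: union of children's cut sets → 10 cut set(s).
Minimal cut sets: {#3 bond wire is inoperative}; {Axle counter offline}; {#3 cable degraded}; {Main track relay stuck}; {Forward power supply stuck, Primary insulated joint is out, Upper lamp driver trips}; {Emergency interlocking CPU is down, Left bond wire 2 stuck, Signal lamp degraded, Vital relay trips}; {Backup axle counter 2 offline}; {Emergency power supply 2 is inoperative, North lamp driver 2 degraded, Standby cable 2 fails, Track relay 2 offline}; {Emergency insulated joint 2 malfunctions}; {Upper interlocking CPU 2 stuck}.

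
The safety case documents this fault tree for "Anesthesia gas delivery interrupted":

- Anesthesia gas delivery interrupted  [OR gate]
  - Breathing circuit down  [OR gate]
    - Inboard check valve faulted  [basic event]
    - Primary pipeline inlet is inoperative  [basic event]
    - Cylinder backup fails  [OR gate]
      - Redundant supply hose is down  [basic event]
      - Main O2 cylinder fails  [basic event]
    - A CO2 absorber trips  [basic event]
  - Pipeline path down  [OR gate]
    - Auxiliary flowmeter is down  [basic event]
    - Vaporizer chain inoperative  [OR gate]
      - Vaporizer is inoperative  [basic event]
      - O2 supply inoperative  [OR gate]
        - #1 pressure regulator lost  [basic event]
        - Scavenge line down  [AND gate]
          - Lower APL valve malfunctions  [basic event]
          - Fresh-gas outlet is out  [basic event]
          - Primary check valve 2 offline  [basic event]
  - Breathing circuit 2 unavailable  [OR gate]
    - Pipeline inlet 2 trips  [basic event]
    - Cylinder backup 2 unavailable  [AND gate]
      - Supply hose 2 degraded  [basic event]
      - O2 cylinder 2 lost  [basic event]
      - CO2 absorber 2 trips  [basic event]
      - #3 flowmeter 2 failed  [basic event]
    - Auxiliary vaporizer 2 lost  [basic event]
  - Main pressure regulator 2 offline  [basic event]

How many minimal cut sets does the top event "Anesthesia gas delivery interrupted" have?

Cylinder backup fails [OR]: union of children's cut sets → 2 cut set(s).
Breathing circuit down [OR]: union of children's cut sets → 5 cut set(s).
Scavenge line down [AND]: one cut set from each child combined → 1 × 1 × 1 = 1 cut set(s).
O2 supply inoperative [OR]: union of children's cut sets → 2 cut set(s).
Vaporizer chain inoperative [OR]: union of children's cut sets → 3 cut set(s).
Pipeline path down [OR]: union of children's cut sets → 4 cut set(s).
Cylinder backup 2 unavailable [AND]: one cut set from each child combined → 1 × 1 × 1 × 1 = 1 cut set(s).
Breathing circuit 2 unavailable [OR]: union of children's cut sets → 3 cut set(s).
Anesthesia gas delivery interrupted [OR]: union of children's cut sets → 13 cut set(s).

13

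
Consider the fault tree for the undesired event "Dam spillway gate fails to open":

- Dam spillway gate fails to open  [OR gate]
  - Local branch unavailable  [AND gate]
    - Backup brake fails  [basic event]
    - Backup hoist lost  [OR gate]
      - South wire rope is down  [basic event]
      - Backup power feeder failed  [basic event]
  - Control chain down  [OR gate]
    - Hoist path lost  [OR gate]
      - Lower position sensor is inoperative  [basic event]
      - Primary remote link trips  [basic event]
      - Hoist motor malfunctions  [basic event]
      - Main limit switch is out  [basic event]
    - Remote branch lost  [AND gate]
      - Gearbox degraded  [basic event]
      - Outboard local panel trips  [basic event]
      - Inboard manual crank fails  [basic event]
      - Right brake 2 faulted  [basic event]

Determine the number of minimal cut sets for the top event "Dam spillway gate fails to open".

7

Backup hoist lost [OR]: union of children's cut sets → 2 cut set(s).
Local branch unavailable [AND]: one cut set from each child combined → 1 × 2 = 2 cut set(s).
Hoist path lost [OR]: union of children's cut sets → 4 cut set(s).
Remote branch lost [AND]: one cut set from each child combined → 1 × 1 × 1 × 1 = 1 cut set(s).
Control chain down [OR]: union of children's cut sets → 5 cut set(s).
Dam spillway gate fails to open [OR]: union of children's cut sets → 7 cut set(s).
Minimal cut sets: {Backup brake fails, South wire rope is down}; {Backup brake fails, Backup power feeder failed}; {Lower position sensor is inoperative}; {Primary remote link trips}; {Hoist motor malfunctions}; {Main limit switch is out}; {Gearbox degraded, Inboard manual crank fails, Outboard local panel trips, Right brake 2 faulted}.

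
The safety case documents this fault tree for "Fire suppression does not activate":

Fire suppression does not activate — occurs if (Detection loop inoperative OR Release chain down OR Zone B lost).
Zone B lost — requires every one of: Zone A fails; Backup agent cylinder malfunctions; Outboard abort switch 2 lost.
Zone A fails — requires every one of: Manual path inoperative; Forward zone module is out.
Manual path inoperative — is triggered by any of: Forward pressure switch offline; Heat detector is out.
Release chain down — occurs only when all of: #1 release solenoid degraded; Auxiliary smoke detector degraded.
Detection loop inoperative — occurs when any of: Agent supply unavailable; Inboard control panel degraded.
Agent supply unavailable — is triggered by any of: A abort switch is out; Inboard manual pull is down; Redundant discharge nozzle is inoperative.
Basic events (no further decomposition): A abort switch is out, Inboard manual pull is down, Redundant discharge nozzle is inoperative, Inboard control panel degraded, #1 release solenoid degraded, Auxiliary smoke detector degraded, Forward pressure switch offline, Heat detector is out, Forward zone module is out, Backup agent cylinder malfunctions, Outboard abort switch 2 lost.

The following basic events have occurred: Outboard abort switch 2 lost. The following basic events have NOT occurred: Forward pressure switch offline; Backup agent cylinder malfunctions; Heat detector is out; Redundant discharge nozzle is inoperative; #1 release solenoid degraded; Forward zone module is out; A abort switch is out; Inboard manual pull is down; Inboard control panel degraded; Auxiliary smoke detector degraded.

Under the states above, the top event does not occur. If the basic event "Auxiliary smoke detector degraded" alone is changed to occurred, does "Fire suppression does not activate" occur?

No

Counterfactual: set "Auxiliary smoke detector degraded" to occurred.
Agent supply unavailable [OR]: A abort switch is out=not, Inboard manual pull is down=not, Redundant discharge nozzle is inoperative=not → no input occurs → does not occur.
Detection loop inoperative [OR]: Agent supply unavailable=not, Inboard control panel degraded=not → no input occurs → does not occur.
Release chain down [AND]: #1 release solenoid degraded=not, Auxiliary smoke detector degraded=occurs → not all inputs occur → does not occur.
Manual path inoperative [OR]: Forward pressure switch offline=not, Heat detector is out=not → no input occurs → does not occur.
Zone A fails [AND]: Manual path inoperative=not, Forward zone module is out=not → not all inputs occur → does not occur.
Zone B lost [AND]: Zone A fails=not, Backup agent cylinder malfunctions=not, Outboard abort switch 2 lost=occurs → not all inputs occur → does not occur.
Fire suppression does not activate [OR]: Detection loop inoperative=not, Release chain down=not, Zone B lost=not → no input occurs → does not occur.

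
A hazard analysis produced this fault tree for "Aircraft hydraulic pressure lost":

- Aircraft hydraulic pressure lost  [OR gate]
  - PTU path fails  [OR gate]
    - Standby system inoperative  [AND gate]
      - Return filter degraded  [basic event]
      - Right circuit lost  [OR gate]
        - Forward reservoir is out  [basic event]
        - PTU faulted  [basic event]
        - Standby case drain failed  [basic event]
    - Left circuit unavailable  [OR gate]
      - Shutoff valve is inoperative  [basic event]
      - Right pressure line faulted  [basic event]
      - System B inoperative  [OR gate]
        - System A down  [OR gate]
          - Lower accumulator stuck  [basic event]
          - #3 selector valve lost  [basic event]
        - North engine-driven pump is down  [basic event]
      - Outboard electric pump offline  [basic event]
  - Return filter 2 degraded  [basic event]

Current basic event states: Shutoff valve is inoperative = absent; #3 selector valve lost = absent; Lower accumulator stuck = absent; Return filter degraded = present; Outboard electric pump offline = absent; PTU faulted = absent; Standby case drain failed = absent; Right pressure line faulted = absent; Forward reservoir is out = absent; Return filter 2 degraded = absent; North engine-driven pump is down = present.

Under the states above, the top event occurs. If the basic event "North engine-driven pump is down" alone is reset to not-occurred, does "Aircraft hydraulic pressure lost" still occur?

No

Counterfactual: set "North engine-driven pump is down" to not occurred.
Right circuit lost [OR]: Forward reservoir is out=not, PTU faulted=not, Standby case drain failed=not → no input occurs → does not occur.
Standby system inoperative [AND]: Return filter degraded=occurs, Right circuit lost=not → not all inputs occur → does not occur.
System A down [OR]: Lower accumulator stuck=not, #3 selector valve lost=not → no input occurs → does not occur.
System B inoperative [OR]: System A down=not, North engine-driven pump is down=not → no input occurs → does not occur.
Left circuit unavailable [OR]: Shutoff valve is inoperative=not, Right pressure line faulted=not, System B inoperative=not, Outboard electric pump offline=not → no input occurs → does not occur.
PTU path fails [OR]: Standby system inoperative=not, Left circuit unavailable=not → no input occurs → does not occur.
Aircraft hydraulic pressure lost [OR]: PTU path fails=not, Return filter 2 degraded=not → no input occurs → does not occur.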